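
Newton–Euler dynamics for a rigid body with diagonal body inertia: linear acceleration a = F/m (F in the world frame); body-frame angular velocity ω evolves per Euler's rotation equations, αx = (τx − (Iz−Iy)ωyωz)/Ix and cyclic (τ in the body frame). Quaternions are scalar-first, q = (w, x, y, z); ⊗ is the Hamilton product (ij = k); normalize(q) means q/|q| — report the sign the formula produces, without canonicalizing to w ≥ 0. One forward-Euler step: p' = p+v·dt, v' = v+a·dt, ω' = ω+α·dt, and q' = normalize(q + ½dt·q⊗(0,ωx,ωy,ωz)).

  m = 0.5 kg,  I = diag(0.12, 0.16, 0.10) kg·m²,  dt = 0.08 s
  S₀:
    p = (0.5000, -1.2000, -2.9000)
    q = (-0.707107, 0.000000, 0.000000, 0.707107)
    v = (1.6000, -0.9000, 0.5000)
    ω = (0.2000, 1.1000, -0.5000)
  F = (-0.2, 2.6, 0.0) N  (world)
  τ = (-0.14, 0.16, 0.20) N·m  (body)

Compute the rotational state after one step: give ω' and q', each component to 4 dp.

ω×(Iω) gyroscopic = (0.0330, -0.0020, 0.0088)
α = I⁻¹(τ − ω×Iω) = (-1.4417, 1.0125, 1.9120)
ω + α·dt = (0.0847, 1.1810, -0.3470)
q⊗(0,ω) = (0.3535535, -0.9192391, -0.6363963, 0.3535535)
q + ½dt·q⊗(0,ω), renormalized = (-0.6921, -0.0367, -0.0254, 0.7204)

ω' = (0.0847, 1.1810, -0.3470)
q' = (-0.6921, -0.0367, -0.0254, 0.7204)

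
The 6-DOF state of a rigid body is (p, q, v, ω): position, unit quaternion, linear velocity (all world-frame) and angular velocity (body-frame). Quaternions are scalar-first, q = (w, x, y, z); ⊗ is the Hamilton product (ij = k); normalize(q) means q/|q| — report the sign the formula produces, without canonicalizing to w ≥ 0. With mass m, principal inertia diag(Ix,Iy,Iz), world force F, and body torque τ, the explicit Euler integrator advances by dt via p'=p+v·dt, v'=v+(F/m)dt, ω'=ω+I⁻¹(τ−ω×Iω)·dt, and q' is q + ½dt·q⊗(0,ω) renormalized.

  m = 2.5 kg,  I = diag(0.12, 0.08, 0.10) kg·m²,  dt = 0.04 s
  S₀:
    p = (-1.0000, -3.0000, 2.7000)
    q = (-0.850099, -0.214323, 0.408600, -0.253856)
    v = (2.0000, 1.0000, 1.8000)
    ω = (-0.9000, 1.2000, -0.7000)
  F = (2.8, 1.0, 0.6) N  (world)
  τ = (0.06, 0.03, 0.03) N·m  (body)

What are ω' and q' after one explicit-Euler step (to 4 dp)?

precession coupling ω×(Iω) = (-0.0168, 0.0126, 0.0432)
α = I⁻¹(τ − ω×Iω) = (0.6400, 0.2175, -0.1320)
ω' = ω + α·dt = (-0.8744, 1.2087, -0.7053)
2q̇ = q⊗(0,ω) = (-0.8609099, 0.7836963, -0.9416745, 0.7056217)
updated quaternion q' = (-0.8668, -0.1985, 0.3896, -0.2396)

ω' = (-0.8744, 1.2087, -0.7053)
q' = (-0.8668, -0.1985, 0.3896, -0.2396)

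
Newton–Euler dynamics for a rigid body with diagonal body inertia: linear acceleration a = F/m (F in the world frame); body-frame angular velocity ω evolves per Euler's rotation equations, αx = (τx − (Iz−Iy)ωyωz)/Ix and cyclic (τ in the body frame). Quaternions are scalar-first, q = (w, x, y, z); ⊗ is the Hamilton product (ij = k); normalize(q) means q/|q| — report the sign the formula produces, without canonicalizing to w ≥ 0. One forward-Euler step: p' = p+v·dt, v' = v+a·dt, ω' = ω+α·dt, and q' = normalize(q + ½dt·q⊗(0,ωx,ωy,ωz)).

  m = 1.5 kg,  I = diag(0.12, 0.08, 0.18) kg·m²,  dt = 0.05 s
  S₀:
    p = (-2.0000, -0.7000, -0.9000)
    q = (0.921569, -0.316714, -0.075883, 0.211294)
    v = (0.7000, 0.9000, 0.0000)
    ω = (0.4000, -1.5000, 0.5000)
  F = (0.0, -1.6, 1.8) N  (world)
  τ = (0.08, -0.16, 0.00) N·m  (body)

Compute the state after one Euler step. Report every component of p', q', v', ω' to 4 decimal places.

a = (0.0000, -1.0667, 1.2000)
p' = p + v·dt = (-1.9650, -0.6550, -0.9000)
new velocity v' = (0.7000, 0.8467, 0.0600)
α = I⁻¹(τ − ω×Iω) = (1.2917, -1.8500, -0.1333)
new body rate ω' = (0.4646, -1.5925, 0.4933)
2q̇ = q⊗(0,ω) = (-0.0927859, 0.6476271, -1.1394789, 0.9662087)
q + ½dt·q⊗(0,ω), renormalized = (0.9185, -0.3003, -0.1043, 0.2353)

p' = (-1.9650, -0.6550, -0.9000)
q' = (0.9185, -0.3003, -0.1043, 0.2353)
v' = (0.7000, 0.8467, 0.0600)
ω' = (0.4646, -1.5925, 0.4933)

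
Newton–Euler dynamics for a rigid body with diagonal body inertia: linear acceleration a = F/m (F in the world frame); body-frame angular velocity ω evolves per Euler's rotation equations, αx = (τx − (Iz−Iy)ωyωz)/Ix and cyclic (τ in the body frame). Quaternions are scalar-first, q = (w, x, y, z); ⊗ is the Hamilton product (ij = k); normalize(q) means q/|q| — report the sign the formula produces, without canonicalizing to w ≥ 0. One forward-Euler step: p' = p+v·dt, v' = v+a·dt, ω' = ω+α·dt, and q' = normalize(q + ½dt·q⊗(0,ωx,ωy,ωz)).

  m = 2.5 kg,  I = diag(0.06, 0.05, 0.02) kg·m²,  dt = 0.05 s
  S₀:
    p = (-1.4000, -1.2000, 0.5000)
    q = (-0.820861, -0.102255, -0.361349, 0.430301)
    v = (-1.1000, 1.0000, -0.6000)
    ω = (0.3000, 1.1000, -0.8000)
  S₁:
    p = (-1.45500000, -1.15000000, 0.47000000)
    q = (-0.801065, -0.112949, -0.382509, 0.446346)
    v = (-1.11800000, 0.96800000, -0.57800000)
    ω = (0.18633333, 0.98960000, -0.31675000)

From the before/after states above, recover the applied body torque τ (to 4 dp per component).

ω₁ − ω₀ = (-0.11366667, -0.11040000, 0.48325000)
τ = I·(Δω/dt) + ω₀×(Iω₀) = (-0.1100, -0.1200, 0.1900)

τ = (-0.1100, -0.1200, 0.1900)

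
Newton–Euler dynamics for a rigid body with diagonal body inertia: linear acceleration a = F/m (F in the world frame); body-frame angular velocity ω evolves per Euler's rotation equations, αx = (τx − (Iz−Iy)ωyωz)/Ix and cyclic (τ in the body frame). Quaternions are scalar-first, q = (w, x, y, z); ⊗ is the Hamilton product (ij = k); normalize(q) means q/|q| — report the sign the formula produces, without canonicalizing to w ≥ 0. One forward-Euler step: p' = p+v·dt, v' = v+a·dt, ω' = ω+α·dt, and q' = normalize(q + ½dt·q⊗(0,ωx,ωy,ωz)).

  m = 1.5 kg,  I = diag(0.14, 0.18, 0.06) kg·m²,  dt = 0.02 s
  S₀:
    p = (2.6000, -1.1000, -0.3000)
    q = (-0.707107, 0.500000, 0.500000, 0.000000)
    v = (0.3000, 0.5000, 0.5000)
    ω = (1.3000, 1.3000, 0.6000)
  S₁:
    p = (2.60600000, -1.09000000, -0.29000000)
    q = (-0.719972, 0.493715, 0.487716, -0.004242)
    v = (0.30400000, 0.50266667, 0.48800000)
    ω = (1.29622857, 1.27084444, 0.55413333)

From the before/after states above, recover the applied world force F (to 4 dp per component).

F = (0.3000, 0.2000, -0.9000)

Δv = v₁−v₀ = (0.00400000, 0.00266667, -0.01200000)
m·(v₁−v₀)/dt = (0.3000, 0.2000, -0.9000)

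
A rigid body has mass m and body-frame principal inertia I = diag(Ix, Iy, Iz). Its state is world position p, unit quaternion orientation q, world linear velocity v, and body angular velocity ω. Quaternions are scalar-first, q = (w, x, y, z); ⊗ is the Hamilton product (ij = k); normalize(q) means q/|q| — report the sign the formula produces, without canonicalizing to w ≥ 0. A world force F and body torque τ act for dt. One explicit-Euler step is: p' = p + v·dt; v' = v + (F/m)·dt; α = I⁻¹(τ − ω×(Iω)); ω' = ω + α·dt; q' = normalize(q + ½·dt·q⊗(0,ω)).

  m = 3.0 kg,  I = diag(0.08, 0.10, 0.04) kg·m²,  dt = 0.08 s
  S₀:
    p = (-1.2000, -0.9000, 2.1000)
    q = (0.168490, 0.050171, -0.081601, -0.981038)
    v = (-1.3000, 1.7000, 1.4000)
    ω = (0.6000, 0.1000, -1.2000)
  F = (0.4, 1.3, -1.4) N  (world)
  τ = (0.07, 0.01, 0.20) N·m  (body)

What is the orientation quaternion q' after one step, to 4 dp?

2q̇ = q⊗(0,ω) = (-1.1991881, 0.2971190, -0.5115686, -0.1482103)
updated quaternion q' = (0.1203, 0.0620, -0.1019, -0.9855)

q' = (0.1203, 0.0620, -0.1019, -0.9855)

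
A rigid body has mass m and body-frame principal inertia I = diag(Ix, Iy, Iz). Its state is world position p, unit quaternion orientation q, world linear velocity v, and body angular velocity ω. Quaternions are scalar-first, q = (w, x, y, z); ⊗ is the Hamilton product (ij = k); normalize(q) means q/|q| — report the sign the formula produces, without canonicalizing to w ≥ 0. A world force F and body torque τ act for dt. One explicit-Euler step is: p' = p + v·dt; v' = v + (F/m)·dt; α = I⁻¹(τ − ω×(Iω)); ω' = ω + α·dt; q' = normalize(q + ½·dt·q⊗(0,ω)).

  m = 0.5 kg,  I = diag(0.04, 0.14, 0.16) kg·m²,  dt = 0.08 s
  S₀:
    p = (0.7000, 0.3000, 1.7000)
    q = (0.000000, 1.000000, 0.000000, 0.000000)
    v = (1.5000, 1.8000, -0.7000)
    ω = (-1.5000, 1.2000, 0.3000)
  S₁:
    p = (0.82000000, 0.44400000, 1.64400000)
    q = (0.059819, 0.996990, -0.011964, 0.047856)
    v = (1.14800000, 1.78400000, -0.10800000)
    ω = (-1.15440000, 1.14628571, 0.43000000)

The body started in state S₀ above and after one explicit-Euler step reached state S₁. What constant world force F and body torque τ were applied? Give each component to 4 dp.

F = (-2.2000, -0.1000, 3.7000)
τ = (0.1800, -0.0400, 0.0800)

v₁ − v₀ = (-0.35200000, -0.01600000, 0.59200000)
m·(v₁−v₀)/dt = (-2.2000, -0.1000, 3.7000)
ω₁ − ω₀ = (0.34560000, -0.05371429, 0.13000000)
ω₀×(Iω₀) = (0.0072, 0.0540, -0.1800)
I·α + gyro = (0.1800, -0.0400, 0.0800)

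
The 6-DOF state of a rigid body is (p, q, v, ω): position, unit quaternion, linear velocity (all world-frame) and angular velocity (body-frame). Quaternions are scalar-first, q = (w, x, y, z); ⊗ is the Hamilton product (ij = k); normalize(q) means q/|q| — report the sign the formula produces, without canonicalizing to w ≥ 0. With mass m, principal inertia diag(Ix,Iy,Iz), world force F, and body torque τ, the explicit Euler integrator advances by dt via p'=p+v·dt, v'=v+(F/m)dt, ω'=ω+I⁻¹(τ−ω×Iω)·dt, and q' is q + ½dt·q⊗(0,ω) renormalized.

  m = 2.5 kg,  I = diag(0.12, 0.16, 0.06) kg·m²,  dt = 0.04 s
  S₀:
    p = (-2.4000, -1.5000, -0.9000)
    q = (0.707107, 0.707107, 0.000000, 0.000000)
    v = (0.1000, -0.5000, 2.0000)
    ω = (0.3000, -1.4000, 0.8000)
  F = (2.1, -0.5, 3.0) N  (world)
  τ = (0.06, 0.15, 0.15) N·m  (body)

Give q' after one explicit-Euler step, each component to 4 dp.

q' = (0.7025, 0.7110, -0.0311, -0.0085)

Hamilton product q⊗(0,ω) = (-0.2121321, 0.2121321, -1.5556354, -0.4242642)
updated quaternion q' = (0.7025, 0.7110, -0.0311, -0.0085)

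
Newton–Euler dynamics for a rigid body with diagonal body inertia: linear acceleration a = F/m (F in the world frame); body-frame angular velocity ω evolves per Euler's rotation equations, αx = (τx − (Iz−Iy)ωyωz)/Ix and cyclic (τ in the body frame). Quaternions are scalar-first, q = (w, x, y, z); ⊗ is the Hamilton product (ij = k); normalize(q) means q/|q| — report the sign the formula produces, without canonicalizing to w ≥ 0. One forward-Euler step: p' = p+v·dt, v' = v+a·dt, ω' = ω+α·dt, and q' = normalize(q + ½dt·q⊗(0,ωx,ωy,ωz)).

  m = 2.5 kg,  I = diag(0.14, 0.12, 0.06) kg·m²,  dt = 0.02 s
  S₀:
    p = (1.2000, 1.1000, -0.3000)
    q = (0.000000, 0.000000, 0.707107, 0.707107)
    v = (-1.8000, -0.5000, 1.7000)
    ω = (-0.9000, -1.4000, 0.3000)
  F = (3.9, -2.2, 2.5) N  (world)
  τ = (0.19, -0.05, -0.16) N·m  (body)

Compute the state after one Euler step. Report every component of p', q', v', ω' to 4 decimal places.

p' = (1.1640, 1.0900, -0.2660)
q' = (0.0078, 0.0120, 0.7006, 0.7134)
v' = (-1.7688, -0.5176, 1.7200)
ω' = (-0.8765, -1.4047, 0.2551)

p + v·dt = (1.1640, 1.0900, -0.2660)
new velocity v' = (-1.7688, -0.5176, 1.7200)
α = I⁻¹(τ − ω×Iω) = (1.1771, -0.2367, -2.2467)
ω' = ω + α·dt = (-0.8765, -1.4047, 0.2551)
q⊗(0,ω) = (0.7778177, 1.2020819, -0.6363963, 0.6363963)
q' = normalize(q + ½dt·q⊗(0,ω)) = (0.0078, 0.0120, 0.7006, 0.7134)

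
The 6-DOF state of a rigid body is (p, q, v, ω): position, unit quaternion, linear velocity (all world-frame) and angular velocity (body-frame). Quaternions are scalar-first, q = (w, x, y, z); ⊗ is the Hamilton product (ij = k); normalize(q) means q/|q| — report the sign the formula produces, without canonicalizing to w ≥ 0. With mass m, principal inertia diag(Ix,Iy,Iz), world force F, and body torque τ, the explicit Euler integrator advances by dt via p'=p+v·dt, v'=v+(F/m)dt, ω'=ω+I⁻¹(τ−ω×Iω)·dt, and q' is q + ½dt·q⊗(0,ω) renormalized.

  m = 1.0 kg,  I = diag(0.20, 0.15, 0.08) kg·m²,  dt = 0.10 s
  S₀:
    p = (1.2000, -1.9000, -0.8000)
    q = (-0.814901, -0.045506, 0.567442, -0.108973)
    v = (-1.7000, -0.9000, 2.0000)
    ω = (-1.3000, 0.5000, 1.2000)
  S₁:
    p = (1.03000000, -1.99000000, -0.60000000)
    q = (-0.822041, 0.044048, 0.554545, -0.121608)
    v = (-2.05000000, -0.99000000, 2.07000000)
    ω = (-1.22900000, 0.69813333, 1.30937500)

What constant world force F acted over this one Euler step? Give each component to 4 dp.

F = (-3.5000, -0.9000, 0.7000)

Δv = v₁−v₀ = (-0.35000000, -0.09000000, 0.07000000)
m·(v₁−v₀)/dt = (-3.5000, -0.9000, 0.7000)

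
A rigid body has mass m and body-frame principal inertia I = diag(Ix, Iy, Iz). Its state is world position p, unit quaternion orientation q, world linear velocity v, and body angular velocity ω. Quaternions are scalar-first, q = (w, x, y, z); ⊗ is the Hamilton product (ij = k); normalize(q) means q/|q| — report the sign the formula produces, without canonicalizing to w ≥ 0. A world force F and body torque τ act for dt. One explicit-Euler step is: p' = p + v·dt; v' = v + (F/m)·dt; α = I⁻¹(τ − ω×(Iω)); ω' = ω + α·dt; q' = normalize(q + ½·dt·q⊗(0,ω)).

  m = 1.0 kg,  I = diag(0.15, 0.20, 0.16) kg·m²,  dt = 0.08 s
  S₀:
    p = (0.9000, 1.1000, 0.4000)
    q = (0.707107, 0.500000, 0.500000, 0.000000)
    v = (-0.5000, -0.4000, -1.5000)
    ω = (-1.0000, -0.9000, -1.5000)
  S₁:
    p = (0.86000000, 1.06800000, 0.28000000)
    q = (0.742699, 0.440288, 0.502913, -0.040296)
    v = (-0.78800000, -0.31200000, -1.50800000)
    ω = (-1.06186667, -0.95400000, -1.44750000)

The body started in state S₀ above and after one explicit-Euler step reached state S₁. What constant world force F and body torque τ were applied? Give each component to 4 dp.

F = (-3.6000, 1.1000, -0.1000)
τ = (-0.1700, -0.1500, 0.1500)

Δω = ω₁−ω₀ = (-0.06186667, -0.05400000, 0.05250000)
gyro term ω₀×Iω₀ = (-0.0540, -0.0150, 0.0450)
τ = I·(Δω/dt) + ω₀×(Iω₀) = (-0.1700, -0.1500, 0.1500)
v₁ − v₀ = (-0.28800000, 0.08800000, -0.00800000)
applied force F = (-3.6000, 1.1000, -0.1000)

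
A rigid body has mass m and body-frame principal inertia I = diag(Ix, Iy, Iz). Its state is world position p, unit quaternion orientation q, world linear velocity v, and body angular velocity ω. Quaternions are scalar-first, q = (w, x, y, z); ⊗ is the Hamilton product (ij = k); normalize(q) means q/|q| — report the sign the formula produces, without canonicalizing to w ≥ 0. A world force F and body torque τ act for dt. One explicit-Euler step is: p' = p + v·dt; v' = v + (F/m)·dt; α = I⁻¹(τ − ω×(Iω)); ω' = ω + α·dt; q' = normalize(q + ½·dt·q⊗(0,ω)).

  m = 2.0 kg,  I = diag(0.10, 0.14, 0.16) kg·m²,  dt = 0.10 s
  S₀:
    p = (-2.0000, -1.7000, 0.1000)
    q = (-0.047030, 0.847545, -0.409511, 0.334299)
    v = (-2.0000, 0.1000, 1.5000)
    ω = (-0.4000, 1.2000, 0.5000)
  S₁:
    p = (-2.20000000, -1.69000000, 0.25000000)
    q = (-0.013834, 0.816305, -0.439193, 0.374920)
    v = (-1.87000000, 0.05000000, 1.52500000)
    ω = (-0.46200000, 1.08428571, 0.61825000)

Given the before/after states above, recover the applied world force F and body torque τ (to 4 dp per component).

velocity change Δv = (0.13000000, -0.05000000, 0.02500000)
applied force F = (2.6000, -1.0000, 0.5000)
Δω = ω₁−ω₀ = (-0.06200000, -0.11571429, 0.11825000)
gyro term ω₀×Iω₀ = (0.0120, 0.0120, -0.0192)
τ = I·(Δω/dt) + ω₀×(Iω₀) = (-0.0500, -0.1500, 0.1700)

F = (2.6000, -1.0000, 0.5000)
τ = (-0.0500, -0.1500, 0.1700)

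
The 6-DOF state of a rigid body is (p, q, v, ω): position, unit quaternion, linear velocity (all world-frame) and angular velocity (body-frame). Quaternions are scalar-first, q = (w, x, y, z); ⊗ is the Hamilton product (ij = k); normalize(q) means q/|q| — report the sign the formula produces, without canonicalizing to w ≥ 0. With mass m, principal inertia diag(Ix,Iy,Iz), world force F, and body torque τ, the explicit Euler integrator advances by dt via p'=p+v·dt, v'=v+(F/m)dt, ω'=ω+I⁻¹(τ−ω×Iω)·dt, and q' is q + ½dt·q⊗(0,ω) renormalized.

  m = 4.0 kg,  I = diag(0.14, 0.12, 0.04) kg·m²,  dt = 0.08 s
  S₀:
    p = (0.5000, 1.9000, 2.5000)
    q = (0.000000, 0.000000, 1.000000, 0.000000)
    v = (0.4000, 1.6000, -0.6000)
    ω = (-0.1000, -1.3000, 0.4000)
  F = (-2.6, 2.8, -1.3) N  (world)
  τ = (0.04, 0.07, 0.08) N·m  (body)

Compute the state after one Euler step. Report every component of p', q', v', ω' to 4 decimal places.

p' = (0.5320, 2.0280, 2.4520)
q' = (0.0519, 0.0160, 0.9985, 0.0040)
v' = (0.3480, 1.6560, -0.6260)
ω' = (-0.1009, -1.2507, 0.5652)

linear accel F/m = (-0.6500, 0.7000, -0.3250)
p' = p + v·dt = (0.5320, 2.0280, 2.4520)
v' = v + a·dt = (0.3480, 1.6560, -0.6260)
(τ − ω×Iω)/I = (-0.0114, 0.6167, 2.0650)
new body rate ω' = (-0.1009, -1.2507, 0.5652)
2q̇ = q⊗(0,ω) = (1.3000000, 0.4000000, 0.0000000, 0.1000000)
q + ½dt·q⊗(0,ω), renormalized = (0.0519, 0.0160, 0.9985, 0.0040)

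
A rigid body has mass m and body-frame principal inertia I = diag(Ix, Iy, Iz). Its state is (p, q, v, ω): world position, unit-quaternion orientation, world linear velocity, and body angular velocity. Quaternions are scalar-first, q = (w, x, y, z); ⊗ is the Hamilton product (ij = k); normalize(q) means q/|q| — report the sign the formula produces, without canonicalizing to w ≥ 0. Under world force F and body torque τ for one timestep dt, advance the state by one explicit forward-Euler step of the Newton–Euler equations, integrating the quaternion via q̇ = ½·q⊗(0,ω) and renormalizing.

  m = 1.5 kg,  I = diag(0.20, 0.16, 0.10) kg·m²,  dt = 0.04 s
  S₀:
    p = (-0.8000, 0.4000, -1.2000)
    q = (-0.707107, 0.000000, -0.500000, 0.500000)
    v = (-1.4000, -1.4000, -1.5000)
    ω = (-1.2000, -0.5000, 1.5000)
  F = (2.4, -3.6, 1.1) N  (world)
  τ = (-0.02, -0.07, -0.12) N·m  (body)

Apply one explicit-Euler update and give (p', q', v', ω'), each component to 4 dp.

p' = (-0.8560, 0.3440, -1.2600)
q' = (-0.7265, 0.0070, -0.5045, 0.4664)
v' = (-1.3360, -1.4960, -1.4707)
ω' = (-1.2130, -0.4725, 1.4616)

ω×(Iω) gyroscopic = (0.0450, -0.1800, -0.0240)
α = I⁻¹(τ − ω×Iω) = (-0.3250, 0.6875, -0.9600)
ω + α·dt = (-1.2130, -0.4725, 1.4616)
Hamilton product q⊗(0,ω) = (-1.0000000, 0.3485284, -0.2464465, -1.6606605)
q + ½dt·q⊗(0,ω), renormalized = (-0.7265, 0.0070, -0.5045, 0.4664)
new position p' = (-0.8560, 0.3440, -1.2600)
v + (F/m)dt = (-1.3360, -1.4960, -1.4707)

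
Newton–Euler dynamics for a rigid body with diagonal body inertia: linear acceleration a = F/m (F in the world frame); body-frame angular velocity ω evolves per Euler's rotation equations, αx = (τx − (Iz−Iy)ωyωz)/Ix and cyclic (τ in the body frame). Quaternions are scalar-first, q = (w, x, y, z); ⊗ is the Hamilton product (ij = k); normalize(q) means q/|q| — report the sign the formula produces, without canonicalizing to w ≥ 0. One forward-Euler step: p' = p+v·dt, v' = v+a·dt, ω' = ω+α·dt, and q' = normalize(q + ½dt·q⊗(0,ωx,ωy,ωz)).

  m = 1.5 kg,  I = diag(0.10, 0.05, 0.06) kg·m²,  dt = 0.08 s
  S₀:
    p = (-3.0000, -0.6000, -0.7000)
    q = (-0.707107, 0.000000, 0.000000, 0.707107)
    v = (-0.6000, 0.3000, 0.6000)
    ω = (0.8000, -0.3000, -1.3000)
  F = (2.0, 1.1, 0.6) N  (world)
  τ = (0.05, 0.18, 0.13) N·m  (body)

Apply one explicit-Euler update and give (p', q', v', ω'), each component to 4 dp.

ω×(Iω) gyroscopic = (0.0039, -0.0416, 0.0120)
α = I⁻¹(τ − ω×Iω) = (0.4610, 4.4320, 1.9667)
new body rate ω' = (0.8369, 0.0546, -1.1427)
2q̇ = q⊗(0,ω) = (0.9192391, -0.3535535, 0.7778177, 0.9192391)
q' = normalize(q + ½dt·q⊗(0,ω)) = (-0.6690, -0.0141, 0.0311, 0.7424)
p' = p + v·dt = (-3.0480, -0.5760, -0.6520)
v + (F/m)dt = (-0.4933, 0.3587, 0.6320)

p' = (-3.0480, -0.5760, -0.6520)
q' = (-0.6690, -0.0141, 0.0311, 0.7424)
v' = (-0.4933, 0.3587, 0.6320)
ω' = (0.8369, 0.0546, -1.1427)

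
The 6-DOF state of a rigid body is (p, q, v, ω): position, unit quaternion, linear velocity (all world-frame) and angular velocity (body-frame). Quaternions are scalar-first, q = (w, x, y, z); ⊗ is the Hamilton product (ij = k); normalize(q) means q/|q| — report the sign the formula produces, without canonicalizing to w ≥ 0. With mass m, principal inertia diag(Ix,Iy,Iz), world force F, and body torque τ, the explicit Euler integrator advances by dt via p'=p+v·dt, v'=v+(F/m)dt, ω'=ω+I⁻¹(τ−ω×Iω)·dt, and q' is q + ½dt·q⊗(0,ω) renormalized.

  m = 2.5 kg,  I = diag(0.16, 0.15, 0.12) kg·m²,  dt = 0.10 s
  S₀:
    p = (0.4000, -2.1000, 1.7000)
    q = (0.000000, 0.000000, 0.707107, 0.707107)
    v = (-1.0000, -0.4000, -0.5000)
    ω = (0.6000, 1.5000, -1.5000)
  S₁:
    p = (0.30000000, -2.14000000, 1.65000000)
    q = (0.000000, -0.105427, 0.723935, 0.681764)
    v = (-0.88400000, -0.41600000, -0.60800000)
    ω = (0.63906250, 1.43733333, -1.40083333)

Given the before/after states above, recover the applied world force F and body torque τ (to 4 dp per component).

F = (2.9000, -0.4000, -2.7000)
τ = (0.1300, -0.1300, 0.1100)

rate change Δω = (0.03906250, -0.06266667, 0.09916667)
precession coupling = (0.0675, -0.0360, -0.0090)
I·α + gyro = (0.1300, -0.1300, 0.1100)
velocity change Δv = (0.11600000, -0.01600000, -0.10800000)
m·(v₁−v₀)/dt = (2.9000, -0.4000, -2.7000)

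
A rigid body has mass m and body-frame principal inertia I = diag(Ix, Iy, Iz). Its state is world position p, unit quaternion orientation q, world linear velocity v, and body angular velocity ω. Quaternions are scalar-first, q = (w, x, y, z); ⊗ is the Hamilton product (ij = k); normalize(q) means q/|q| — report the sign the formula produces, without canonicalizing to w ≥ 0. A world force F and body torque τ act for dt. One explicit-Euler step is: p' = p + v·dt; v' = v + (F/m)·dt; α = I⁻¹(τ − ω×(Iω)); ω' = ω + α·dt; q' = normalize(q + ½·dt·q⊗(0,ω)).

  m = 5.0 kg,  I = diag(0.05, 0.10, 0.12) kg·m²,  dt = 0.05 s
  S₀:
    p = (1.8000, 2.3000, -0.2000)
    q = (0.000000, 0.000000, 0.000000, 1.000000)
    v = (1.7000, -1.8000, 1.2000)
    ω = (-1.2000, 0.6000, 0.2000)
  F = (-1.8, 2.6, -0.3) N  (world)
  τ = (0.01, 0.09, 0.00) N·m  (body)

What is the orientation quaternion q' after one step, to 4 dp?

q⊗(0,ω) = (-0.2000000, -0.6000000, -1.2000000, 0.0000000)
updated quaternion q' = (-0.0050, -0.0150, -0.0300, 0.9994)

q' = (-0.0050, -0.0150, -0.0300, 0.9994)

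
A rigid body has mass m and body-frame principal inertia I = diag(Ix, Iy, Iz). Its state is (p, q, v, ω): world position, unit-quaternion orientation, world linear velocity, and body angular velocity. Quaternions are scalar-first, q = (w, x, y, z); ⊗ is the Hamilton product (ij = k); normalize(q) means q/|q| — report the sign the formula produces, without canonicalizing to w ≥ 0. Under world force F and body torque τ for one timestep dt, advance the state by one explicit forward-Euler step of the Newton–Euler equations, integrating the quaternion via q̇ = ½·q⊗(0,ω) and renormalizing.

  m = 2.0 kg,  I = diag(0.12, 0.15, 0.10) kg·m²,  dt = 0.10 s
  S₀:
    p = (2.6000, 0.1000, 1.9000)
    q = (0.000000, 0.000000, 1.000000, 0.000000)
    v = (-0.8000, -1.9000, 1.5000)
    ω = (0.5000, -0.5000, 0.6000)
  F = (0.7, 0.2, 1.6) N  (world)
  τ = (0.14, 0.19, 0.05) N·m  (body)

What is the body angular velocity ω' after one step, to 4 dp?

ω' = (0.6042, -0.3773, 0.6575)

precession coupling ω×(Iω) = (0.0150, 0.0060, -0.0075)
angular accel α = (1.0417, 1.2267, 0.5750)
ω + α·dt = (0.6042, -0.3773, 0.6575)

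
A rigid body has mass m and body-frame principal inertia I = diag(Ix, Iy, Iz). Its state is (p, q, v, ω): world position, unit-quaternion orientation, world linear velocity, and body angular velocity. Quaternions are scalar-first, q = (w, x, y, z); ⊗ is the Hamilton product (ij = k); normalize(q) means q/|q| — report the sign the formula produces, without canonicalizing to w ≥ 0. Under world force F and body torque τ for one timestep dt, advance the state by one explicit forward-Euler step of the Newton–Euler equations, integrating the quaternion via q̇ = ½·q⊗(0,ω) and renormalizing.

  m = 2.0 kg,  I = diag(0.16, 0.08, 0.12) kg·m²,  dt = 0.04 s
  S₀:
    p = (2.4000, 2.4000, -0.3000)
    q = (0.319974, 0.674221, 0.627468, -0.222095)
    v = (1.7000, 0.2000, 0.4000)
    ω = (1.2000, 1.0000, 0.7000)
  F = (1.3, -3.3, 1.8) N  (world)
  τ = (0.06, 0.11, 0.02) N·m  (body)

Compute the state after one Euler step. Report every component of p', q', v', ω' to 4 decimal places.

ω×(Iω) gyroscopic = (0.0280, 0.0336, -0.0960)
(τ − ω×Iω)/I = (0.2000, 0.9550, 0.9667)
new body rate ω' = (1.2080, 1.0382, 0.7387)
2q̇ = q⊗(0,ω) = (-1.2810667, 1.0452914, -0.4184947, 0.1452412)
q' = normalize(q + ½dt·q⊗(0,ω)) = (0.2942, 0.6947, 0.6187, -0.2191)
a = F/m = (0.6500, -1.6500, 0.9000)
p + v·dt = (2.4680, 2.4080, -0.2840)
v' = v + a·dt = (1.7260, 0.1340, 0.4360)

p' = (2.4680, 2.4080, -0.2840)
q' = (0.2942, 0.6947, 0.6187, -0.2191)
v' = (1.7260, 0.1340, 0.4360)
ω' = (1.2080, 1.0382, 0.7387)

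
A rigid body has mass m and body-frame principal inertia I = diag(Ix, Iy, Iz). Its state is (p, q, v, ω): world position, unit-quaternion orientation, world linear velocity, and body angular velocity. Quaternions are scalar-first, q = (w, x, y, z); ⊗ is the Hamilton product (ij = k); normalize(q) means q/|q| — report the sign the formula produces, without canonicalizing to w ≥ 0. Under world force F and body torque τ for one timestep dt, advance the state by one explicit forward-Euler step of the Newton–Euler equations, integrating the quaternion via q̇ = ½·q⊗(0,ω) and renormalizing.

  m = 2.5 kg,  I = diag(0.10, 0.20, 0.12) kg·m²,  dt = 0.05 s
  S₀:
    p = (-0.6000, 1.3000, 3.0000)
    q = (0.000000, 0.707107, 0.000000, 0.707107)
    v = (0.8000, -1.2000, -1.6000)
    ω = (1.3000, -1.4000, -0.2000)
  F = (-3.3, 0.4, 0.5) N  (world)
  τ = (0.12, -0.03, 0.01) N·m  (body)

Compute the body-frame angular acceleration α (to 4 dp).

ω×(Iω) gyroscopic = (-0.0224, 0.0052, -0.1820)
(τ − ω×Iω)/I = (1.4240, -0.1760, 1.6000)

α = (1.4240, -0.1760, 1.6000)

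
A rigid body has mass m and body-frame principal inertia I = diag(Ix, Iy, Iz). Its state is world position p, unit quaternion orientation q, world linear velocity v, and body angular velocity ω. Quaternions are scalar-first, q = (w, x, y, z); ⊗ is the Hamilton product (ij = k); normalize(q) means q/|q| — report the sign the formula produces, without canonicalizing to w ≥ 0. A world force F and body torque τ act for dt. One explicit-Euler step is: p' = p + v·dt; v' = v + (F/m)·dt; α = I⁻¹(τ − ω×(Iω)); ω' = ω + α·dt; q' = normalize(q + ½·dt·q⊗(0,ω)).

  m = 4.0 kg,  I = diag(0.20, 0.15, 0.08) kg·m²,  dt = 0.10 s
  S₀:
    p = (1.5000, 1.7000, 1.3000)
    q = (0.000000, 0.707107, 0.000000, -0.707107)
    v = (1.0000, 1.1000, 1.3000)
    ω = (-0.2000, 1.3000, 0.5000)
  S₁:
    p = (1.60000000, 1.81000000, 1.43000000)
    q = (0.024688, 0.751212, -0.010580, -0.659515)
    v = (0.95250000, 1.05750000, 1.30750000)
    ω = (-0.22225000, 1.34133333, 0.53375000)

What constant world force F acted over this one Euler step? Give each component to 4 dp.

F = (-1.9000, -1.7000, 0.3000)

velocity change Δv = (-0.04750000, -0.04250000, 0.00750000)
applied force F = (-1.9000, -1.7000, 0.3000)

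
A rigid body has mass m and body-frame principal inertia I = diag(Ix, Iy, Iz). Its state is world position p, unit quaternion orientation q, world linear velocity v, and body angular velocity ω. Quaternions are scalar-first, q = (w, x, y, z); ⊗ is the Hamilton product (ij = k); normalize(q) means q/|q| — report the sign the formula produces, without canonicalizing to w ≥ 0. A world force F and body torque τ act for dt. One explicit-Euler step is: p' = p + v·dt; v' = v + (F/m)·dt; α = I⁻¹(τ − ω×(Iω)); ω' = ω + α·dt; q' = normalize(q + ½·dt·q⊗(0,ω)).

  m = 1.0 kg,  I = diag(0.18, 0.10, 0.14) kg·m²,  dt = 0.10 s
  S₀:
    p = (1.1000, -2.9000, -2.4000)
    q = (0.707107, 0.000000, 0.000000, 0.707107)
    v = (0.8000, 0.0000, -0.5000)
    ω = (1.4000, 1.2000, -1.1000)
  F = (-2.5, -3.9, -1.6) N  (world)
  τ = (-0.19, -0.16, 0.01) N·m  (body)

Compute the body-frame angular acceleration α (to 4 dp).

α = (-0.7622, -0.9840, 1.0314)

gyro term ω×Iω = (-0.0528, -0.0616, -0.1344)
angular accel α = (-0.7622, -0.9840, 1.0314)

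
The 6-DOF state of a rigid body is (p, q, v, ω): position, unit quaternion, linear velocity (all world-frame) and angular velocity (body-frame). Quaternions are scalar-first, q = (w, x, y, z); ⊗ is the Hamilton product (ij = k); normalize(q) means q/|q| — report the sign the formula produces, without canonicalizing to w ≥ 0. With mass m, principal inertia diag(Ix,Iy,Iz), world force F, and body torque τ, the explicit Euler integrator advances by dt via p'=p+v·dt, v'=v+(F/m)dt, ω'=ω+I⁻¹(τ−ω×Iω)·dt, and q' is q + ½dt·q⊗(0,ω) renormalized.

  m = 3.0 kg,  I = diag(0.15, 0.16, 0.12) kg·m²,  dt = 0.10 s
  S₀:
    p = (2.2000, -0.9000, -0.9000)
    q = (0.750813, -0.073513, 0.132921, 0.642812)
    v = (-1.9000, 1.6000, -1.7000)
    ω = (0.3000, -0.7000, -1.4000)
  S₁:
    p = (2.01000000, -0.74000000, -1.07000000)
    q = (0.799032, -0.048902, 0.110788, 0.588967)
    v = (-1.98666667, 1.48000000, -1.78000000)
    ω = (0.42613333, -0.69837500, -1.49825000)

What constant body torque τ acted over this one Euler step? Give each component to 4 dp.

τ = (0.1500, -0.0100, -0.1200)

ω₁ − ω₀ = (0.12613333, 0.00162500, -0.09825000)
ω₀×(Iω₀) = (-0.0392, -0.0126, -0.0021)
I·α + gyro = (0.1500, -0.0100, -0.1200)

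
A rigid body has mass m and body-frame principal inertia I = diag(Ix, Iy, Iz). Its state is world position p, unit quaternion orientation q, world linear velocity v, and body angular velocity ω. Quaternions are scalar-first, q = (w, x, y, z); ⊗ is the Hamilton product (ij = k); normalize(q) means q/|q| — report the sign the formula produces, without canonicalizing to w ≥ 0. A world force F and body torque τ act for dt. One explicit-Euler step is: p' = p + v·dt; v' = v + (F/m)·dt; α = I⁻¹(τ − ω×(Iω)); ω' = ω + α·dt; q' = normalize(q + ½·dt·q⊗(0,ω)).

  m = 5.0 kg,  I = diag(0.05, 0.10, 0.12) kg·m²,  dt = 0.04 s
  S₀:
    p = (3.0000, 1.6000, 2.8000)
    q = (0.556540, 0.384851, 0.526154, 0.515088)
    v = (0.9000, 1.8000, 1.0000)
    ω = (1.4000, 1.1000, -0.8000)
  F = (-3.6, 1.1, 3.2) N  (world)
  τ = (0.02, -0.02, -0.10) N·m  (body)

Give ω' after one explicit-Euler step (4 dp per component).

gyro term ω×Iω = (-0.0176, 0.0784, 0.0770)
angular accel α = (0.7520, -0.9840, -1.4750)
ω + α·dt = (1.4301, 1.0606, -0.8590)

ω' = (1.4301, 1.0606, -0.8590)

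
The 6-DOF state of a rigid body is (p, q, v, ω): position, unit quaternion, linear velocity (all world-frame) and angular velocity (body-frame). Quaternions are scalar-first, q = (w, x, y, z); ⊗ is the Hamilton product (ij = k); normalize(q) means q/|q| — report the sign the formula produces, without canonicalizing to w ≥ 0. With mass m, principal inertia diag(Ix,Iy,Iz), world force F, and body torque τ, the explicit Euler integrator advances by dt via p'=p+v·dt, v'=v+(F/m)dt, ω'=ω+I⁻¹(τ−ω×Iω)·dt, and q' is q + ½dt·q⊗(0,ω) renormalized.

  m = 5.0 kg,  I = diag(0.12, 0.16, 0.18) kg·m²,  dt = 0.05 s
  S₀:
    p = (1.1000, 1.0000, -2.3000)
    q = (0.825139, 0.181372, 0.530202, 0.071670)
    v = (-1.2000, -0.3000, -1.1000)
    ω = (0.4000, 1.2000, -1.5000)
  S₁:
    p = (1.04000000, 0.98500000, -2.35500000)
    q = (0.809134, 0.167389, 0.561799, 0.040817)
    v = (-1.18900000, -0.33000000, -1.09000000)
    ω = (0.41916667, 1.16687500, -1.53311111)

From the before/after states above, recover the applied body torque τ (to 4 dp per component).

rate change Δω = (0.01916667, -0.03312500, -0.03311111)
gyro term ω₀×Iω₀ = (-0.0360, 0.0360, 0.0192)
τ = I·(Δω/dt) + ω₀×(Iω₀) = (0.0100, -0.0700, -0.1000)

τ = (0.0100, -0.0700, -0.1000)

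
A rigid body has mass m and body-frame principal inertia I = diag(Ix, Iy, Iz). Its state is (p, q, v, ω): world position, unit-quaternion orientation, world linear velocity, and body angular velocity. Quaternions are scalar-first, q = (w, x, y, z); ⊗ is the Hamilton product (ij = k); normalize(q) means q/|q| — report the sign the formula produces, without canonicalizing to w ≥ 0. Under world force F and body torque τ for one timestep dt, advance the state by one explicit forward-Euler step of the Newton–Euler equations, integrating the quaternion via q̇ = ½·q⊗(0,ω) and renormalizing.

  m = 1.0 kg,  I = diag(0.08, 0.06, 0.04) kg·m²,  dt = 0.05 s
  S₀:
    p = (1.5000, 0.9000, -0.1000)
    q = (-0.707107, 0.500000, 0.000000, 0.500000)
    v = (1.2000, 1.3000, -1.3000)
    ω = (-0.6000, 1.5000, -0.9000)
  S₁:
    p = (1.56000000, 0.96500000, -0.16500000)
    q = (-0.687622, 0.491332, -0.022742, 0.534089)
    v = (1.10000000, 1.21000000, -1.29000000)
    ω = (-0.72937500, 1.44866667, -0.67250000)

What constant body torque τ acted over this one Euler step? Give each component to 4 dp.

Δω = ω₁−ω₀ = (-0.12937500, -0.05133333, 0.22750000)
I·α + gyro = (-0.1800, -0.0400, 0.2000)

τ = (-0.1800, -0.0400, 0.2000)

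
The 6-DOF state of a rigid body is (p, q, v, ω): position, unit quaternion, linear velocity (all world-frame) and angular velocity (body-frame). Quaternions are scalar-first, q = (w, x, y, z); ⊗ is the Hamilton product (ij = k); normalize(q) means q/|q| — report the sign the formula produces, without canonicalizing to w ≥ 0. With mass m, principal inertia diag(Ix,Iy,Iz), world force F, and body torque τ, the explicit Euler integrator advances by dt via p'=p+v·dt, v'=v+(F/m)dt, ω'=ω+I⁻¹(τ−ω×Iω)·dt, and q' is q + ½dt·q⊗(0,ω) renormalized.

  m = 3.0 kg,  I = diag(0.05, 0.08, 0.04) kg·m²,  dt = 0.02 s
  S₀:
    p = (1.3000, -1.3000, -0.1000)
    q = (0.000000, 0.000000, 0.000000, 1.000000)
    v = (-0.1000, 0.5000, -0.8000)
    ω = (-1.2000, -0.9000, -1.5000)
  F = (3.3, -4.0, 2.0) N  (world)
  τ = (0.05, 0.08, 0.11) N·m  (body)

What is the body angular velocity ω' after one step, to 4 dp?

angular accel α = (2.0800, 0.7750, 1.9400)
ω' = ω + α·dt = (-1.1584, -0.8845, -1.4612)

ω' = (-1.1584, -0.8845, -1.4612)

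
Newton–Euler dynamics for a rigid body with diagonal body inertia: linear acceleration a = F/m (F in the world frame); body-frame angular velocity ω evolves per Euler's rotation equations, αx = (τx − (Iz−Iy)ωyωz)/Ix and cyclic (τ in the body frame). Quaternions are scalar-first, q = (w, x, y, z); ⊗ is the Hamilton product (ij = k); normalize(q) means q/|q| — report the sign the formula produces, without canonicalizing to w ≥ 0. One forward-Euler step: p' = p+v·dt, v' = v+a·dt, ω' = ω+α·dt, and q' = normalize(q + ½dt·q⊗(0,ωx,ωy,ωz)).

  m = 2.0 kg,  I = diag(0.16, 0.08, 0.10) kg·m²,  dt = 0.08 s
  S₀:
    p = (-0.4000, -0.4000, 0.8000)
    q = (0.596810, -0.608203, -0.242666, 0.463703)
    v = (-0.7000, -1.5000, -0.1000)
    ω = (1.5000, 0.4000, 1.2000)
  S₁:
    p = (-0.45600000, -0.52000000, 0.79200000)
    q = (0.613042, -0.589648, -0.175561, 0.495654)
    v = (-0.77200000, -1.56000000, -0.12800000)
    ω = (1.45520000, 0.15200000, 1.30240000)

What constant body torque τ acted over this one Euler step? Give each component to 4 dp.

τ = (-0.0800, -0.1400, 0.0800)

rate change Δω = (-0.04480000, -0.24800000, 0.10240000)
ω₀×(Iω₀) = (0.0096, 0.1080, -0.0480)
applied torque τ = (-0.0800, -0.1400, 0.0800)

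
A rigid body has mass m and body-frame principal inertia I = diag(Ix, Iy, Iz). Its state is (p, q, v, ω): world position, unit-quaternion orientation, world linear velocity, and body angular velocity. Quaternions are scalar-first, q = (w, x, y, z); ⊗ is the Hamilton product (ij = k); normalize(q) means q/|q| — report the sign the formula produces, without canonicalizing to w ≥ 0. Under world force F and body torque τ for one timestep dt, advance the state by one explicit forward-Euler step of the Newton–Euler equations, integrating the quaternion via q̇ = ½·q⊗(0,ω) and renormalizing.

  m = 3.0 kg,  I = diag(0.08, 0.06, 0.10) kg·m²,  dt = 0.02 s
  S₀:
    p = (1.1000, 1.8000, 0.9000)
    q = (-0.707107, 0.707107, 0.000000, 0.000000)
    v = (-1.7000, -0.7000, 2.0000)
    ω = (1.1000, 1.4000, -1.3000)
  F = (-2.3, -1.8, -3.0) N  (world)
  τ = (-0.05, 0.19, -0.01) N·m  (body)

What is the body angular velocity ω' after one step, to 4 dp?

precession coupling ω×(Iω) = (-0.0728, 0.0286, -0.0308)
angular accel α = (0.2850, 2.6900, 0.2080)
ω' = ω + α·dt = (1.1057, 1.4538, -1.2958)

ω' = (1.1057, 1.4538, -1.2958)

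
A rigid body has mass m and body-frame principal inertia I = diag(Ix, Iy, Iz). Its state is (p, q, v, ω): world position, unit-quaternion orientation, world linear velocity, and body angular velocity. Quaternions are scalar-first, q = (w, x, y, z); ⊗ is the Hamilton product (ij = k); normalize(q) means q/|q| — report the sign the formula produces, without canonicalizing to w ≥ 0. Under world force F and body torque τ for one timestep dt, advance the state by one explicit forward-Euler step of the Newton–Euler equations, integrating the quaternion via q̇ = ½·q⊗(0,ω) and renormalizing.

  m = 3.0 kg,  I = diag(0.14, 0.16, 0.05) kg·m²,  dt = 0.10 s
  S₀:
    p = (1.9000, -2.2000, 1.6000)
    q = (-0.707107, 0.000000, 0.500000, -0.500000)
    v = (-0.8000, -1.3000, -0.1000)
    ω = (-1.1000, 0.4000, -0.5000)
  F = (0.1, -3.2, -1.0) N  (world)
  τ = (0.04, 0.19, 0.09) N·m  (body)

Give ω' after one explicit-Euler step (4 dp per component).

ω' = (-1.0871, 0.4878, -0.3024)

ω×(Iω) gyroscopic = (0.0220, 0.0495, -0.0088)
α = I⁻¹(τ − ω×Iω) = (0.1286, 0.8781, 1.9760)
ω' = ω + α·dt = (-1.0871, 0.4878, -0.3024)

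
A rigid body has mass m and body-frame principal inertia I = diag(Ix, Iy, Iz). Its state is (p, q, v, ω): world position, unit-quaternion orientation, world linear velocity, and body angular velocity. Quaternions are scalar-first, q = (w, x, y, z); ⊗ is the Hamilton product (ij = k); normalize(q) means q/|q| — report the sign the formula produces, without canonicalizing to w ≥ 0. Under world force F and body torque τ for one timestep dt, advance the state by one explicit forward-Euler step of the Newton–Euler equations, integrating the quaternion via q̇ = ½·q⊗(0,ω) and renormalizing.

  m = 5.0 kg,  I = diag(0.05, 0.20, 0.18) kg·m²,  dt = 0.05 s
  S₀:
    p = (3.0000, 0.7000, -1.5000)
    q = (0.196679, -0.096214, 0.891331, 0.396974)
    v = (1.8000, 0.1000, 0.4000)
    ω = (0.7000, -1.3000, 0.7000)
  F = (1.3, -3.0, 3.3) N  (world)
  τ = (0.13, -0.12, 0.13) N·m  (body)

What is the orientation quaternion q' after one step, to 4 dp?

q' = (0.2202, -0.0642, 0.8928, 0.3876)

Hamilton product q⊗(0,ω) = (0.9481983, 1.2776732, 0.0895489, -0.3611782)
q' = normalize(q + ½dt·q⊗(0,ω)) = (0.2202, -0.0642, 0.8928, 0.3876)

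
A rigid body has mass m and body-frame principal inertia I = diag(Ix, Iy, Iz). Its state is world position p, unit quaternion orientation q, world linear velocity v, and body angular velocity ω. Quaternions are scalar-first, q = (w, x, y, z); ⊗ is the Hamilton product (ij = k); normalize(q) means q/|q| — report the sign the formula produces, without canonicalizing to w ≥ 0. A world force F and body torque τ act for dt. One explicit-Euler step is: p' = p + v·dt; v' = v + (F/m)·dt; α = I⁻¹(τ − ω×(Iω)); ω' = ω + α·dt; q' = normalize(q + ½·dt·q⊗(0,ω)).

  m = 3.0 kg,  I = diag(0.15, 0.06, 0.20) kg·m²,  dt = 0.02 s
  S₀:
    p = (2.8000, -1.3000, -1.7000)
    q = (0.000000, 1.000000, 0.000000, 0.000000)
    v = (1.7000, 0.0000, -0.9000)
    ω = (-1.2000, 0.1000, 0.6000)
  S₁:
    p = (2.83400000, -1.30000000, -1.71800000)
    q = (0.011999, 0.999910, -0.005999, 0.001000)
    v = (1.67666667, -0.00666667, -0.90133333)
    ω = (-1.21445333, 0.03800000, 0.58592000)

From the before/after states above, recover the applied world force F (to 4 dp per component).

velocity change Δv = (-0.02333333, -0.00666667, -0.00133333)
applied force F = (-3.5000, -1.0000, -0.2000)

F = (-3.5000, -1.0000, -0.2000)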